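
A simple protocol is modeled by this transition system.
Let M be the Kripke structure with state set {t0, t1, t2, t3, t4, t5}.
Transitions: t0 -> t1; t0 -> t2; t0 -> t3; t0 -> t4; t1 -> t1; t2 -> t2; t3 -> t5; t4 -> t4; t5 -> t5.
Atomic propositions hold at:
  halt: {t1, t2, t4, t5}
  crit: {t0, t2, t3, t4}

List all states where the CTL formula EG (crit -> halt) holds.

{t1, t2, t4, t5}

Sat(crit -> halt) = {t1, t2, t4, t5}
EG (crit -> halt): greatest fixpoint, start Z0 = {t1, t2, t4, t5}, keep only states in Sat with some successor in Z. Already a fixed point.
Sat(EG (crit -> halt)) = {t1, t2, t4, t5}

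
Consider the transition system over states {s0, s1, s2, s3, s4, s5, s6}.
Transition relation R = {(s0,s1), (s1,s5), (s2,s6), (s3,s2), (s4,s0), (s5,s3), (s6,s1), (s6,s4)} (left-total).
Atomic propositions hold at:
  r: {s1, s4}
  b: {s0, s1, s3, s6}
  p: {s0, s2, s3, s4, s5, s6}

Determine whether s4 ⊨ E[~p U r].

Yes

Sat(~p) = {s1}
E[~p U r]: least fixpoint, start Z0 = Sat(r) = {s1, s4}, add states in Sat(~p) with some successor in Z. Already a fixed point.
Sat(E[~p U r]) = {s1, s4}
s4 ∈ Sat(E[~p U r]) = {s1, s4}, so the formula holds at s4.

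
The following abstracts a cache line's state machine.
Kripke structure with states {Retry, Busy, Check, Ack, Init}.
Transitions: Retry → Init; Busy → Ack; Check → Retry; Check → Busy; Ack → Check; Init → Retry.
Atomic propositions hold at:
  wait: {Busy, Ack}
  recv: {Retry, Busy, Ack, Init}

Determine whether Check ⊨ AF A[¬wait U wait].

Sat(¬wait) = {Retry, Check, Init}
A[¬wait U wait]: least fixpoint, start Z0 = Sat(wait) = {Busy, Ack}, add states in Sat(¬wait) with every successor in Z. Already a fixed point.
Sat(A[¬wait U wait]) = {Busy, Ack}
AF A[¬wait U wait]: least fixpoint, start Z0 = {Busy, Ack}, add states with every successor in Z. Already a fixed point.
Sat(AF A[¬wait U wait]) = {Busy, Ack}
Check ∉ Sat(AF A[¬wait U wait]) = {Busy, Ack}, so the formula does not hold at Check.

No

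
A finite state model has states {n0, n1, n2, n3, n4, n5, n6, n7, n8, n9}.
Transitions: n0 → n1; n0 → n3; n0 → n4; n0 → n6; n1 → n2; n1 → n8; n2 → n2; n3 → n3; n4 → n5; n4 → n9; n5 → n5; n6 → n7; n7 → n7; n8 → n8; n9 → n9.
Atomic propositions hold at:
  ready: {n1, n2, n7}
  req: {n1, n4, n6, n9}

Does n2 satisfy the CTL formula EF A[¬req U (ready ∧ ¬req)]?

Sat(¬req) = {n0, n2, n3, n5, n7, n8}
Sat(ready ∧ ¬req) = {n2, n7}
A[¬req U (ready ∧ ¬req)]: least fixpoint, start Z0 = Sat((ready ∧ ¬req)) = {n2, n7}, add states in Sat(¬req) with every successor in Z. Already a fixed point.
Sat(A[¬req U (ready ∧ ¬req)]) = {n2, n7}
EF A[¬req U (ready ∧ ¬req)]: least fixpoint, start Z0 = {n2, n7}, add states with some successor in Z. Z1 = {n1, n2, n6, n7}; Z2 = {n0, n1, n2, n6, n7}; fixed.
Sat(EF A[¬req U (ready ∧ ¬req)]) = {n0, n1, n2, n6, n7}
n2 ∈ Sat(EF A[¬req U (ready ∧ ¬req)]) = {n0, n1, n2, n6, n7}, so the formula holds at n2.

Yes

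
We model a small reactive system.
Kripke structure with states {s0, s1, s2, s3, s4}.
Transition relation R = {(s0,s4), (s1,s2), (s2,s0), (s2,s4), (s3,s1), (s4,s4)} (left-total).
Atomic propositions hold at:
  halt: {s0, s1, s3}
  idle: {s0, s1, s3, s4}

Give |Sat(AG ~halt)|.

1

Sat(~halt) = {s2, s4}
AG ~halt: greatest fixpoint, start Z0 = {s2, s4}, keep only states in Sat with every successor in Z. Z1 = {s4}; fixed.
Sat(AG ~halt) = {s4}
|Sat(AG ~halt)| = |{s4}| = 1.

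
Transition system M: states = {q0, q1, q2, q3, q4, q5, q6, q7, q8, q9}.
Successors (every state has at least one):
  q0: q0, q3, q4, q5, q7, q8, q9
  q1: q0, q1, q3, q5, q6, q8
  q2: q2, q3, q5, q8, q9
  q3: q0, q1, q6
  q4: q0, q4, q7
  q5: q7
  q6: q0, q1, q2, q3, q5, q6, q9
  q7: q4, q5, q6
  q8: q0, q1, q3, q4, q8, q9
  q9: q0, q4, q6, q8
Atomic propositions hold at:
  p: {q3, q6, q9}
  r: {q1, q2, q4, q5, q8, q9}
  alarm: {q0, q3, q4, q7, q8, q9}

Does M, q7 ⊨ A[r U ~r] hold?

Sat(~r) = {q0, q3, q6, q7}
A[r U ~r]: least fixpoint, start Z0 = Sat(~r) = {q0, q3, q6, q7}, add states in Sat(r) with every successor in Z. Z1 = {q0, q3, q5, q6, q7}; fixed.
Sat(A[r U ~r]) = {q0, q3, q5, q6, q7}
q7 ∈ Sat(A[r U ~r]) = {q0, q3, q5, q6, q7}, so the formula holds at q7.

Yes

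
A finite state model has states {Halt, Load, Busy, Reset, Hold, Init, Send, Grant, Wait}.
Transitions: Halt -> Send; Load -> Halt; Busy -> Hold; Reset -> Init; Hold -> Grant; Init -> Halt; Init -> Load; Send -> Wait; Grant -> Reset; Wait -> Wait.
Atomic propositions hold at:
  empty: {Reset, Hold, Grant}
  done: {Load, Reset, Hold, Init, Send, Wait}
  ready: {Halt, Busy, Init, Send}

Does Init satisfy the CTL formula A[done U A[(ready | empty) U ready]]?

Yes

Sat(ready | empty) = {Halt, Busy, Reset, Hold, Init, Send, Grant}
A[(ready | empty) U ready]: least fixpoint, start Z0 = Sat(ready) = {Halt, Busy, Init, Send}, add states in Sat(ready | empty) with every successor in Z. Z1 = {Halt, Busy, Reset, Init, Send}; Z2 = {Halt, Busy, Reset, Init, Send, Grant}; Z3 = {Halt, Busy, Reset, Hold, Init, Send, Grant}; fixed.
Sat(A[(ready | empty) U ready]) = {Halt, Busy, Reset, Hold, Init, Send, Grant}
A[done U A[(ready | empty) U ready]]: least fixpoint, start Z0 = Sat(A[(ready | empty) U ready]) = {Halt, Busy, Reset, Hold, Init, Send, Grant}, add states in Sat(done) with every successor in Z. Z1 = {Halt, Load, Busy, Reset, Hold, Init, Send, Grant}; fixed.
Sat(A[done U A[(ready | empty) U ready]]) = {Halt, Load, Busy, Reset, Hold, Init, Send, Grant}
Init ∈ Sat(A[done U A[(ready | empty) U ready]]) = {Halt, Load, Busy, Reset, Hold, Init, Send, Grant}, so the formula holds at Init.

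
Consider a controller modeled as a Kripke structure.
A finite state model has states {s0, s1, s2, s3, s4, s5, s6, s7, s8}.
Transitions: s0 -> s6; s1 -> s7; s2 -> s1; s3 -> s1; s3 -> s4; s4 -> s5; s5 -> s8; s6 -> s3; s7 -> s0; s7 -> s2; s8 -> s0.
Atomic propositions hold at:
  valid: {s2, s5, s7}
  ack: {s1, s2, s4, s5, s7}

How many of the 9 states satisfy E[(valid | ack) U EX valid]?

4

Sat(valid | ack) = {s1, s2, s4, s5, s7}
Sat(EX valid) = {s : some successor in {s2, s5, s7}} = {s1, s4, s7}
E[(valid | ack) U EX valid]: least fixpoint, start Z0 = Sat(EX valid) = {s1, s4, s7}, add states in Sat(valid | ack) with some successor in Z. Z1 = {s1, s2, s4, s7}; fixed.
Sat(E[(valid | ack) U EX valid]) = {s1, s2, s4, s7}
|Sat(E[(valid | ack) U EX valid])| = |{s1, s2, s4, s7}| = 4.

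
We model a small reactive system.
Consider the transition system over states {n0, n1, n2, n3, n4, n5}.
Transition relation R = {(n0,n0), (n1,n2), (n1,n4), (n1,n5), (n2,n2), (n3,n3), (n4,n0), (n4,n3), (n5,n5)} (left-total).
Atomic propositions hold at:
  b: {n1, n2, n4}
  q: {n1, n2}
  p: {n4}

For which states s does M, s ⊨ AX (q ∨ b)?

{n2}

Sat(q ∨ b) = {n1, n2, n4}
Sat(AX (q ∨ b)) = {s : every successor in {n1, n2, n4}} = {n2}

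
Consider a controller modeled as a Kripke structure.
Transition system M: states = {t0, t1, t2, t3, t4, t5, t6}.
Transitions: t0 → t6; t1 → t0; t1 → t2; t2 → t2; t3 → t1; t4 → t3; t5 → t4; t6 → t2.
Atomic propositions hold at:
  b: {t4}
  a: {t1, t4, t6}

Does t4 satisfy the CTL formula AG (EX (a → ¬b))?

Sat(¬b) = {t0, t1, t2, t3, t5, t6}
Sat(a → ¬b) = {t0, t1, t2, t3, t5, t6}
Sat(EX (a → ¬b)) = {s : some successor in {t0, t1, t2, t3, t5, t6}} = {t0, t1, t2, t3, t4, t6}
AG (EX (a → ¬b)): greatest fixpoint, start Z0 = {t0, t1, t2, t3, t4, t6}, keep only states in Sat with every successor in Z. Already a fixed point.
Sat(AG (EX (a → ¬b))) = {t0, t1, t2, t3, t4, t6}
t4 ∈ Sat(AG (EX (a → ¬b))) = {t0, t1, t2, t3, t4, t6}, so the formula holds at t4.

Yes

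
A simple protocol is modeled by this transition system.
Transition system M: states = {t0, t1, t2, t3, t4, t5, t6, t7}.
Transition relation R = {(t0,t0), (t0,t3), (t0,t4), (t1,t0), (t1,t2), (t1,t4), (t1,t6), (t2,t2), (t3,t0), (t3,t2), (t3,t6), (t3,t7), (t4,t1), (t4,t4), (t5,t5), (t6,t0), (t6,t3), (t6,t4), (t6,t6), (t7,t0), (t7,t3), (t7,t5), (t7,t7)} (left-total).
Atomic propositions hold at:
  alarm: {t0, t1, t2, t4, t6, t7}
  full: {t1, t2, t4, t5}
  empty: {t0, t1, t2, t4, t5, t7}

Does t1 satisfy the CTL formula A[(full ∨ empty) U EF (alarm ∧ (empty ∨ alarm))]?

Sat(full ∨ empty) = {t0, t1, t2, t4, t5, t7}
Sat(empty ∨ alarm) = {t0, t1, t2, t4, t5, t6, t7}
Sat(alarm ∧ (empty ∨ alarm)) = {t0, t1, t2, t4, t6, t7}
EF (alarm ∧ (empty ∨ alarm)): least fixpoint, start Z0 = {t0, t1, t2, t4, t6, t7}, add states with some successor in Z. Z1 = {t0, t1, t2, t3, t4, t6, t7}; fixed.
Sat(EF (alarm ∧ (empty ∨ alarm))) = {t0, t1, t2, t3, t4, t6, t7}
A[(full ∨ empty) U EF (alarm ∧ (empty ∨ alarm))]: least fixpoint, start Z0 = Sat(EF (alarm ∧ (empty ∨ alarm))) = {t0, t1, t2, t3, t4, t6, t7}, add states in Sat(full ∨ empty) with every successor in Z. Already a fixed point.
Sat(A[(full ∨ empty) U EF (alarm ∧ (empty ∨ alarm))]) = {t0, t1, t2, t3, t4, t6, t7}
t1 ∈ Sat(A[(full ∨ empty) U EF (alarm ∧ (empty ∨ alarm))]) = {t0, t1, t2, t3, t4, t6, t7}, so the formula holds at t1.

Yes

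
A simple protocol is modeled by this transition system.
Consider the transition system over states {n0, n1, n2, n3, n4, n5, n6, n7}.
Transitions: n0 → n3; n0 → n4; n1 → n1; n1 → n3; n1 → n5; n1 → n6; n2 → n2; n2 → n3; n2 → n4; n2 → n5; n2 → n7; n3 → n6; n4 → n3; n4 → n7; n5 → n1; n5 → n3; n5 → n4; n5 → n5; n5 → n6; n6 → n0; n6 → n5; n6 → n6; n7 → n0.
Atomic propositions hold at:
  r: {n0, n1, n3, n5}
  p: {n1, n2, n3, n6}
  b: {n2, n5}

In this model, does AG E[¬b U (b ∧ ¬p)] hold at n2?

Sat(¬b) = {n0, n1, n3, n4, n6, n7}
Sat(¬p) = {n0, n4, n5, n7}
Sat(b ∧ ¬p) = {n5}
E[¬b U (b ∧ ¬p)]: least fixpoint, start Z0 = Sat((b ∧ ¬p)) = {n5}, add states in Sat(¬b) with some successor in Z. Z1 = {n1, n5, n6}; Z2 = {n1, n3, n5, n6}; Z3 = {n0, n1, n3, n4, n5, n6}; Z4 = {n0, n1, n3, n4, n5, n6, n7}; fixed.
Sat(E[¬b U (b ∧ ¬p)]) = {n0, n1, n3, n4, n5, n6, n7}
AG E[¬b U (b ∧ ¬p)]: greatest fixpoint, start Z0 = {n0, n1, n3, n4, n5, n6, n7}, keep only states in Sat with every successor in Z. Already a fixed point.
Sat(AG E[¬b U (b ∧ ¬p)]) = {n0, n1, n3, n4, n5, n6, n7}
n2 ∉ Sat(AG E[¬b U (b ∧ ¬p)]) = {n0, n1, n3, n4, n5, n6, n7}, so the formula does not hold at n2.

No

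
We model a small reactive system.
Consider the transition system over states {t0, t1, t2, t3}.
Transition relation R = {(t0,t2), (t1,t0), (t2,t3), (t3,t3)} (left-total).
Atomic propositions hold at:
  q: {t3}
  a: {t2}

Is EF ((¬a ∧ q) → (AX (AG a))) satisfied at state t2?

Sat(¬a) = {t0, t1, t3}
Sat(¬a ∧ q) = {t3}
AG a: greatest fixpoint, start Z0 = {t2}, keep only states in Sat with every successor in Z. Z1 = ∅; fixed.
Sat(AG a) = ∅
Sat(AX (AG a)) = {s : every successor in ∅} = ∅
Sat((¬a ∧ q) → (AX (AG a))) = {t0, t1, t2}
EF ((¬a ∧ q) → (AX (AG a))): least fixpoint, start Z0 = {t0, t1, t2}, add states with some successor in Z. Already a fixed point.
Sat(EF ((¬a ∧ q) → (AX (AG a)))) = {t0, t1, t2}
t2 ∈ Sat(EF ((¬a ∧ q) → (AX (AG a)))) = {t0, t1, t2}, so the formula holds at t2.

Yes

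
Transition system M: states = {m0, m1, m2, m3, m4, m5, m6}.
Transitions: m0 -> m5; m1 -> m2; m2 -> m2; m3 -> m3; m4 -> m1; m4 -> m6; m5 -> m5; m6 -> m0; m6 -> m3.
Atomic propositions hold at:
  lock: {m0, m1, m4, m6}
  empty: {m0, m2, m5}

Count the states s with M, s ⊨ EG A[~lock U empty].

Sat(~lock) = {m2, m3, m5}
A[~lock U empty]: least fixpoint, start Z0 = Sat(empty) = {m0, m2, m5}, add states in Sat(~lock) with every successor in Z. Already a fixed point.
Sat(A[~lock U empty]) = {m0, m2, m5}
EG A[~lock U empty]: greatest fixpoint, start Z0 = {m0, m2, m5}, keep only states in Sat with some successor in Z. Already a fixed point.
Sat(EG A[~lock U empty]) = {m0, m2, m5}
|Sat(EG A[~lock U empty])| = |{m0, m2, m5}| = 3.

3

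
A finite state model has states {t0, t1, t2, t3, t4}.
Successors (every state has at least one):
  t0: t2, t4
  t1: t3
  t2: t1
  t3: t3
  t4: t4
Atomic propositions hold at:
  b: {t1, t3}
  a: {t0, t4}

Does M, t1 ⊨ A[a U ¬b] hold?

No

Sat(¬b) = {t0, t2, t4}
A[a U ¬b]: least fixpoint, start Z0 = Sat(¬b) = {t0, t2, t4}, add states in Sat(a) with every successor in Z. Already a fixed point.
Sat(A[a U ¬b]) = {t0, t2, t4}
t1 ∉ Sat(A[a U ¬b]) = {t0, t2, t4}, so the formula does not hold at t1.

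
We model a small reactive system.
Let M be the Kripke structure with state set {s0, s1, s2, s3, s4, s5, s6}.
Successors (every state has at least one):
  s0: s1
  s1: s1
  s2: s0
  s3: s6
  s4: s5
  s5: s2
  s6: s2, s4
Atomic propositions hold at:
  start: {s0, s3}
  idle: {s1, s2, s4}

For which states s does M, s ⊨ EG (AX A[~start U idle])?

Sat(~start) = {s1, s2, s4, s5, s6}
A[~start U idle]: least fixpoint, start Z0 = Sat(idle) = {s1, s2, s4}, add states in Sat(~start) with every successor in Z. Z1 = {s1, s2, s4, s5, s6}; fixed.
Sat(A[~start U idle]) = {s1, s2, s4, s5, s6}
Sat(AX A[~start U idle]) = {s : every successor in {s1, s2, s4, s5, s6}} = {s0, s1, s3, s4, s5, s6}
EG (AX A[~start U idle]): greatest fixpoint, start Z0 = {s0, s1, s3, s4, s5, s6}, keep only states in Sat with some successor in Z. Z1 = {s0, s1, s3, s4, s6}; Z2 = {s0, s1, s3, s6}; Z3 = {s0, s1, s3}; Z4 = {s0, s1}; fixed.
Sat(EG (AX A[~start U idle])) = {s0, s1}

{s0, s1}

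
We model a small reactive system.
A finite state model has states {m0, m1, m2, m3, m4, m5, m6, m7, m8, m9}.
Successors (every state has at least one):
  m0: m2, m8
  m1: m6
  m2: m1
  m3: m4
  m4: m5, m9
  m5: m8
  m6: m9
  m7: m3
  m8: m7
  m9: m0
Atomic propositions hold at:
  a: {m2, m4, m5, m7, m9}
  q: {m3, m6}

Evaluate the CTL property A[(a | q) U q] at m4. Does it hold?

Sat(a | q) = {m2, m3, m4, m5, m6, m7, m9}
A[(a | q) U q]: least fixpoint, start Z0 = Sat(q) = {m3, m6}, add states in Sat(a | q) with every successor in Z. Z1 = {m3, m6, m7}; fixed.
Sat(A[(a | q) U q]) = {m3, m6, m7}
m4 ∉ Sat(A[(a | q) U q]) = {m3, m6, m7}, so the formula does not hold at m4.

No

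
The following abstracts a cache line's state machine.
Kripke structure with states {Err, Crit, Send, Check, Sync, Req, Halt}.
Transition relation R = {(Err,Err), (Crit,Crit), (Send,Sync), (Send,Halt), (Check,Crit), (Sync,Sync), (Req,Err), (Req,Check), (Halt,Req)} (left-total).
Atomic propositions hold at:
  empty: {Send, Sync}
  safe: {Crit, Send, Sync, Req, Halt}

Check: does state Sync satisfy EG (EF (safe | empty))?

Sat(safe | empty) = {Crit, Send, Sync, Req, Halt}
EF (safe | empty): least fixpoint, start Z0 = {Crit, Send, Sync, Req, Halt}, add states with some successor in Z. Z1 = {Crit, Send, Check, Sync, Req, Halt}; fixed.
Sat(EF (safe | empty)) = {Crit, Send, Check, Sync, Req, Halt}
EG (EF (safe | empty)): greatest fixpoint, start Z0 = {Crit, Send, Check, Sync, Req, Halt}, keep only states in Sat with some successor in Z. Already a fixed point.
Sat(EG (EF (safe | empty))) = {Crit, Send, Check, Sync, Req, Halt}
Sync ∈ Sat(EG (EF (safe | empty))) = {Crit, Send, Check, Sync, Req, Halt}, so the formula holds at Sync.

Yes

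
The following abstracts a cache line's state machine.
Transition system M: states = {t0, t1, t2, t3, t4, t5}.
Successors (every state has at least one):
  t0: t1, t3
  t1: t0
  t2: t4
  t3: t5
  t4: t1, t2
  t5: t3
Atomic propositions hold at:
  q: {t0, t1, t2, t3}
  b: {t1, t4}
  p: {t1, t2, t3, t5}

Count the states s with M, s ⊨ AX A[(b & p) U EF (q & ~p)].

3

Sat(b & p) = {t1}
Sat(~p) = {t0, t4}
Sat(q & ~p) = {t0}
EF (q & ~p): least fixpoint, start Z0 = {t0}, add states with some successor in Z. Z1 = {t0, t1}; Z2 = {t0, t1, t4}; Z3 = {t0, t1, t2, t4}; fixed.
Sat(EF (q & ~p)) = {t0, t1, t2, t4}
A[(b & p) U EF (q & ~p)]: least fixpoint, start Z0 = Sat(EF (q & ~p)) = {t0, t1, t2, t4}, add states in Sat(b & p) with every successor in Z. Already a fixed point.
Sat(A[(b & p) U EF (q & ~p)]) = {t0, t1, t2, t4}
Sat(AX A[(b & p) U EF (q & ~p)]) = {s : every successor in {t0, t1, t2, t4}} = {t1, t2, t4}
|Sat(AX A[(b & p) U EF (q & ~p)])| = |{t1, t2, t4}| = 3.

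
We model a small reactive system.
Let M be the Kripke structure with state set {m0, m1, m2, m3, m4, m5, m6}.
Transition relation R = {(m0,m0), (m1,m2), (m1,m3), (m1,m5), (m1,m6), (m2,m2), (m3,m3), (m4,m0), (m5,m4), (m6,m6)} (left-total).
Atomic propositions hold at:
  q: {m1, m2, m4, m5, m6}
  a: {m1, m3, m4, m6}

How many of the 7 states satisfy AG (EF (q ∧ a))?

Sat(q ∧ a) = {m1, m4, m6}
EF (q ∧ a): least fixpoint, start Z0 = {m1, m4, m6}, add states with some successor in Z. Z1 = {m1, m4, m5, m6}; fixed.
Sat(EF (q ∧ a)) = {m1, m4, m5, m6}
AG (EF (q ∧ a)): greatest fixpoint, start Z0 = {m1, m4, m5, m6}, keep only states in Sat with every successor in Z. Z1 = {m5, m6}; Z2 = {m6}; fixed.
Sat(AG (EF (q ∧ a))) = {m6}
|Sat(AG (EF (q ∧ a)))| = |{m6}| = 1.

1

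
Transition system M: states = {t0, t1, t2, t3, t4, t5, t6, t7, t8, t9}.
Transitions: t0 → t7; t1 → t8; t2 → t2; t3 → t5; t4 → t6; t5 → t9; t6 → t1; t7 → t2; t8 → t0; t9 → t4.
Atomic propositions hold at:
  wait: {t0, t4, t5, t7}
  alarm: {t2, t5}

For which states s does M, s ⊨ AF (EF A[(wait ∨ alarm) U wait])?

{t0, t1, t3, t4, t5, t6, t7, t8, t9}

Sat(wait ∨ alarm) = {t0, t2, t4, t5, t7}
A[(wait ∨ alarm) U wait]: least fixpoint, start Z0 = Sat(wait) = {t0, t4, t5, t7}, add states in Sat(wait ∨ alarm) with every successor in Z. Already a fixed point.
Sat(A[(wait ∨ alarm) U wait]) = {t0, t4, t5, t7}
EF A[(wait ∨ alarm) U wait]: least fixpoint, start Z0 = {t0, t4, t5, t7}, add states with some successor in Z. Z1 = {t0, t3, t4, t5, t7, t8, t9}; Z2 = {t0, t1, t3, t4, t5, t7, t8, t9}; Z3 = {t0, t1, t3, t4, t5, t6, t7, t8, t9}; fixed.
Sat(EF A[(wait ∨ alarm) U wait]) = {t0, t1, t3, t4, t5, t6, t7, t8, t9}
AF (EF A[(wait ∨ alarm) U wait]): least fixpoint, start Z0 = {t0, t1, t3, t4, t5, t6, t7, t8, t9}, add states with every successor in Z. Already a fixed point.
Sat(AF (EF A[(wait ∨ alarm) U wait])) = {t0, t1, t3, t4, t5, t6, t7, t8, t9}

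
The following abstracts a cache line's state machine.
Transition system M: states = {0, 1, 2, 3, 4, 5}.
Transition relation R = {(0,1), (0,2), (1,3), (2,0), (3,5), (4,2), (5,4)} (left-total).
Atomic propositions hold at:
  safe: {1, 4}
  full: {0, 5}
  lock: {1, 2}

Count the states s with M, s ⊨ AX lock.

2

Sat(AX lock) = {s : every successor in {1, 2}} = {0, 4}
|Sat(AX lock)| = |{0, 4}| = 2.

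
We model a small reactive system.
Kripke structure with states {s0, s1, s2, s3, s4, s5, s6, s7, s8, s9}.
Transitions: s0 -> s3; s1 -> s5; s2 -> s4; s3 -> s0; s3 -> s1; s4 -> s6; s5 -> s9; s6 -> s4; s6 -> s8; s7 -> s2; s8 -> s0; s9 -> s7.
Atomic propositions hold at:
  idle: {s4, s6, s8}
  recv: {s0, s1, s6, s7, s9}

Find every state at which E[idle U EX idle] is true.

Sat(EX idle) = {s : some successor in {s4, s6, s8}} = {s2, s4, s6}
E[idle U EX idle]: least fixpoint, start Z0 = Sat(EX idle) = {s2, s4, s6}, add states in Sat(idle) with some successor in Z. Already a fixed point.
Sat(E[idle U EX idle]) = {s2, s4, s6}

{s2, s4, s6}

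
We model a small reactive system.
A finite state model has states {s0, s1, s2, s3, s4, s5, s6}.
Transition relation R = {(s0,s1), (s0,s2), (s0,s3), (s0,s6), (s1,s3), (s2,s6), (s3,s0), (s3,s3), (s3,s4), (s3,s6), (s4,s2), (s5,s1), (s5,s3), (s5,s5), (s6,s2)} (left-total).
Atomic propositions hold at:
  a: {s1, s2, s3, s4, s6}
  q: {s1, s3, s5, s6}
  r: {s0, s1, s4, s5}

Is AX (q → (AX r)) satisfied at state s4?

Sat(AX r) = {s : every successor in {s0, s1, s4, s5}} = ∅
Sat(q → (AX r)) = {s0, s2, s4}
Sat(AX (q → (AX r))) = {s : every successor in {s0, s2, s4}} = {s4, s6}
s4 ∈ Sat(AX (q → (AX r))) = {s4, s6}, so the formula holds at s4.

Yes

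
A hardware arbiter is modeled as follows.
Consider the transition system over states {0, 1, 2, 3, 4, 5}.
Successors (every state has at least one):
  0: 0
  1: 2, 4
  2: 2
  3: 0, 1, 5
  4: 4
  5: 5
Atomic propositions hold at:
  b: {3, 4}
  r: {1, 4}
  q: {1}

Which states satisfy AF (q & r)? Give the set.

{1}

Sat(q & r) = {1}
AF (q & r): least fixpoint, start Z0 = {1}, add states with every successor in Z. Already a fixed point.
Sat(AF (q & r)) = {1}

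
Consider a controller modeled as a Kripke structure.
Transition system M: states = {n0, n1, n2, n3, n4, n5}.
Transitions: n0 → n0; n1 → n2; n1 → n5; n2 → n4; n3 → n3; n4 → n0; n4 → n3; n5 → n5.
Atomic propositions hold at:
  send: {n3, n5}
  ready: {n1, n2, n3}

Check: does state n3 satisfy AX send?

Sat(AX send) = {s : every successor in {n3, n5}} = {n3, n5}
n3 ∈ Sat(AX send) = {n3, n5}, so the formula holds at n3.

Yes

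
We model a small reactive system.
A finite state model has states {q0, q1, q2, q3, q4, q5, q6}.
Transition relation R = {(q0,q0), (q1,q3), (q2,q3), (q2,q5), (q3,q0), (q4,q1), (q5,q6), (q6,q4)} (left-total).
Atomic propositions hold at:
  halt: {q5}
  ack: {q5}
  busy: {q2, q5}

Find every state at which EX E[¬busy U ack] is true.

{q2}

Sat(¬busy) = {q0, q1, q3, q4, q6}
E[¬busy U ack]: least fixpoint, start Z0 = Sat(ack) = {q5}, add states in Sat(¬busy) with some successor in Z. Already a fixed point.
Sat(E[¬busy U ack]) = {q5}
Sat(EX E[¬busy U ack]) = {s : some successor in {q5}} = {q2}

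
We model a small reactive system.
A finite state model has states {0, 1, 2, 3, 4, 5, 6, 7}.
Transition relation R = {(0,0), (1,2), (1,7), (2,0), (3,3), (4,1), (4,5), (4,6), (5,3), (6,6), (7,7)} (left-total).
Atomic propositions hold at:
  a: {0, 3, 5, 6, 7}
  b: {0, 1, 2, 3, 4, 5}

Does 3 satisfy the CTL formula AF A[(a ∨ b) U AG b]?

Sat(a ∨ b) = {0, 1, 2, 3, 4, 5, 6, 7}
AG b: greatest fixpoint, start Z0 = {0, 1, 2, 3, 4, 5}, keep only states in Sat with every successor in Z. Z1 = {0, 2, 3, 5}; fixed.
Sat(AG b) = {0, 2, 3, 5}
A[(a ∨ b) U AG b]: least fixpoint, start Z0 = Sat(AG b) = {0, 2, 3, 5}, add states in Sat(a ∨ b) with every successor in Z. Already a fixed point.
Sat(A[(a ∨ b) U AG b]) = {0, 2, 3, 5}
AF A[(a ∨ b) U AG b]: least fixpoint, start Z0 = {0, 2, 3, 5}, add states with every successor in Z. Already a fixed point.
Sat(AF A[(a ∨ b) U AG b]) = {0, 2, 3, 5}
3 ∈ Sat(AF A[(a ∨ b) U AG b]) = {0, 2, 3, 5}, so the formula holds at 3.

Yes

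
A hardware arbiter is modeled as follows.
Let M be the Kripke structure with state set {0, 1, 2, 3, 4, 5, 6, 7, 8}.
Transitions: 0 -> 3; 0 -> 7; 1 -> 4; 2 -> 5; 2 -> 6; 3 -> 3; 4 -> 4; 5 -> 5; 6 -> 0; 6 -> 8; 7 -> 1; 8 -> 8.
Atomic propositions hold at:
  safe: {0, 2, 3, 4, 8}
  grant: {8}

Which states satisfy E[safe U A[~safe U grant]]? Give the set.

Sat(~safe) = {1, 5, 6, 7}
A[~safe U grant]: least fixpoint, start Z0 = Sat(grant) = {8}, add states in Sat(~safe) with every successor in Z. Already a fixed point.
Sat(A[~safe U grant]) = {8}
E[safe U A[~safe U grant]]: least fixpoint, start Z0 = Sat(A[~safe U grant]) = {8}, add states in Sat(safe) with some successor in Z. Already a fixed point.
Sat(E[safe U A[~safe U grant]]) = {8}

{8}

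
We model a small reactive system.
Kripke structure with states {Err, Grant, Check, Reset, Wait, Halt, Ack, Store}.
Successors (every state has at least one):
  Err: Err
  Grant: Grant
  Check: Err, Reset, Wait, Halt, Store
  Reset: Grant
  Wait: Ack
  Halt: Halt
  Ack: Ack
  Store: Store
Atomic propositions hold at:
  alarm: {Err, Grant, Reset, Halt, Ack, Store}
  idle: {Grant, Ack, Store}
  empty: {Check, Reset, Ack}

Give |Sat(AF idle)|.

5

AF idle: least fixpoint, start Z0 = {Grant, Ack, Store}, add states with every successor in Z. Z1 = {Grant, Reset, Wait, Ack, Store}; fixed.
Sat(AF idle) = {Grant, Reset, Wait, Ack, Store}
|Sat(AF idle)| = |{Grant, Reset, Wait, Ack, Store}| = 5.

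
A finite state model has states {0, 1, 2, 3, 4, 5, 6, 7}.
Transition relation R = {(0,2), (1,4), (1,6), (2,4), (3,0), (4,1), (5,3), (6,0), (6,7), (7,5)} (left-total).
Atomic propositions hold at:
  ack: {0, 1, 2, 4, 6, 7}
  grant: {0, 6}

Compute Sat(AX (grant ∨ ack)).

{0, 1, 2, 3, 4, 6}

Sat(grant ∨ ack) = {0, 1, 2, 4, 6, 7}
Sat(AX (grant ∨ ack)) = {s : every successor in {0, 1, 2, 4, 6, 7}} = {0, 1, 2, 3, 4, 6}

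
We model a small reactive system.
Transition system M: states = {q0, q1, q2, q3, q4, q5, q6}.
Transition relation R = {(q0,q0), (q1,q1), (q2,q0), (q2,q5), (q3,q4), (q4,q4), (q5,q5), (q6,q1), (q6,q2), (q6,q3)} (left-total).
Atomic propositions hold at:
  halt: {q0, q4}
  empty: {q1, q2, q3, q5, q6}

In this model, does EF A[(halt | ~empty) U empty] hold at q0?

No

Sat(~empty) = {q0, q4}
Sat(halt | ~empty) = {q0, q4}
A[(halt | ~empty) U empty]: least fixpoint, start Z0 = Sat(empty) = {q1, q2, q3, q5, q6}, add states in Sat(halt | ~empty) with every successor in Z. Already a fixed point.
Sat(A[(halt | ~empty) U empty]) = {q1, q2, q3, q5, q6}
EF A[(halt | ~empty) U empty]: least fixpoint, start Z0 = {q1, q2, q3, q5, q6}, add states with some successor in Z. Already a fixed point.
Sat(EF A[(halt | ~empty) U empty]) = {q1, q2, q3, q5, q6}
q0 ∉ Sat(EF A[(halt | ~empty) U empty]) = {q1, q2, q3, q5, q6}, so the formula does not hold at q0.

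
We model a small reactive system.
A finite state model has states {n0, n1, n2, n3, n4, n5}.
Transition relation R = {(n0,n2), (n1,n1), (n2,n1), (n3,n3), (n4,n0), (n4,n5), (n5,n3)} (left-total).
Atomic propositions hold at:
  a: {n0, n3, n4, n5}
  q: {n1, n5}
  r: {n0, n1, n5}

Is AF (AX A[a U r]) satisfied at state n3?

A[a U r]: least fixpoint, start Z0 = Sat(r) = {n0, n1, n5}, add states in Sat(a) with every successor in Z. Z1 = {n0, n1, n4, n5}; fixed.
Sat(A[a U r]) = {n0, n1, n4, n5}
Sat(AX A[a U r]) = {s : every successor in {n0, n1, n4, n5}} = {n1, n2, n4}
AF (AX A[a U r]): least fixpoint, start Z0 = {n1, n2, n4}, add states with every successor in Z. Z1 = {n0, n1, n2, n4}; fixed.
Sat(AF (AX A[a U r])) = {n0, n1, n2, n4}
n3 ∉ Sat(AF (AX A[a U r])) = {n0, n1, n2, n4}, so the formula does not hold at n3.

No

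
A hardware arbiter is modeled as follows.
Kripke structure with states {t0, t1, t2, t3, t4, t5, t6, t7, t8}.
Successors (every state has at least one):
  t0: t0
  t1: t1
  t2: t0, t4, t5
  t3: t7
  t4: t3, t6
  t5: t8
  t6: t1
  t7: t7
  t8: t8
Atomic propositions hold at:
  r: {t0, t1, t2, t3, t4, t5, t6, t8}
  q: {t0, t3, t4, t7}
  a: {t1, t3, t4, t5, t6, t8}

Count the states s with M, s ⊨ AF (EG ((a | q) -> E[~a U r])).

Sat(a | q) = {t0, t1, t3, t4, t5, t6, t7, t8}
Sat(~a) = {t0, t2, t7}
E[~a U r]: least fixpoint, start Z0 = Sat(r) = {t0, t1, t2, t3, t4, t5, t6, t8}, add states in Sat(~a) with some successor in Z. Already a fixed point.
Sat(E[~a U r]) = {t0, t1, t2, t3, t4, t5, t6, t8}
Sat((a | q) -> E[~a U r]) = {t0, t1, t2, t3, t4, t5, t6, t8}
EG ((a | q) -> E[~a U r]): greatest fixpoint, start Z0 = {t0, t1, t2, t3, t4, t5, t6, t8}, keep only states in Sat with some successor in Z. Z1 = {t0, t1, t2, t4, t5, t6, t8}; fixed.
Sat(EG ((a | q) -> E[~a U r])) = {t0, t1, t2, t4, t5, t6, t8}
AF (EG ((a | q) -> E[~a U r])): least fixpoint, start Z0 = {t0, t1, t2, t4, t5, t6, t8}, add states with every successor in Z. Already a fixed point.
Sat(AF (EG ((a | q) -> E[~a U r]))) = {t0, t1, t2, t4, t5, t6, t8}
|Sat(AF (EG ((a | q) -> E[~a U r])))| = |{t0, t1, t2, t4, t5, t6, t8}| = 7.

7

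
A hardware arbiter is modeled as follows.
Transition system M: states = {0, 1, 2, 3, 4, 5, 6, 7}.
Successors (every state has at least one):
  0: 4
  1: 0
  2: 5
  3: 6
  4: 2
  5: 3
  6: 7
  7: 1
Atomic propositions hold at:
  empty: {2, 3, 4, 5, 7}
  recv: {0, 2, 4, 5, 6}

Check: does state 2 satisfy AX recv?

Yes

Sat(AX recv) = {s : every successor in {0, 2, 4, 5, 6}} = {0, 1, 2, 3, 4}
2 ∈ Sat(AX recv) = {0, 1, 2, 3, 4}, so the formula holds at 2.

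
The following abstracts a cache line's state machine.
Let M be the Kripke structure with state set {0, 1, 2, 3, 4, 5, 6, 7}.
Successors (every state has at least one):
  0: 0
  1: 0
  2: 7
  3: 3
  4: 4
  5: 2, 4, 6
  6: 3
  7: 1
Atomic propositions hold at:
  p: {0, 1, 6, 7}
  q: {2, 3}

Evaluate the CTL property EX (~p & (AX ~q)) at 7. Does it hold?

Sat(~p) = {2, 3, 4, 5}
Sat(~q) = {0, 1, 4, 5, 6, 7}
Sat(AX ~q) = {s : every successor in {0, 1, 4, 5, 6, 7}} = {0, 1, 2, 4, 7}
Sat(~p & (AX ~q)) = {2, 4}
Sat(EX (~p & (AX ~q))) = {s : some successor in {2, 4}} = {4, 5}
7 ∉ Sat(EX (~p & (AX ~q))) = {4, 5}, so the formula does not hold at 7.

No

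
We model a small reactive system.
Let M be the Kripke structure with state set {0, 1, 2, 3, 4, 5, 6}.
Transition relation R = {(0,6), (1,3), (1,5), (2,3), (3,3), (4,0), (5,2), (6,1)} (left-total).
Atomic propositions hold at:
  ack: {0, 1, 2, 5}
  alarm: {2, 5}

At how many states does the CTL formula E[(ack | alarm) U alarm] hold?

3

Sat(ack | alarm) = {0, 1, 2, 5}
E[(ack | alarm) U alarm]: least fixpoint, start Z0 = Sat(alarm) = {2, 5}, add states in Sat(ack | alarm) with some successor in Z. Z1 = {1, 2, 5}; fixed.
Sat(E[(ack | alarm) U alarm]) = {1, 2, 5}
|Sat(E[(ack | alarm) U alarm])| = |{1, 2, 5}| = 3.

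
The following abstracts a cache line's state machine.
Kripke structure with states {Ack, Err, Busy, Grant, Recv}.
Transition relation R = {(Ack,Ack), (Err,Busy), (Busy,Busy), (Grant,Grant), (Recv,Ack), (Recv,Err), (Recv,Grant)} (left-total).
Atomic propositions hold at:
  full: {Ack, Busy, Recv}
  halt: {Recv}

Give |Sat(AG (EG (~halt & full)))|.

Sat(~halt) = {Ack, Err, Busy, Grant}
Sat(~halt & full) = {Ack, Busy}
EG (~halt & full): greatest fixpoint, start Z0 = {Ack, Busy}, keep only states in Sat with some successor in Z. Already a fixed point.
Sat(EG (~halt & full)) = {Ack, Busy}
AG (EG (~halt & full)): greatest fixpoint, start Z0 = {Ack, Busy}, keep only states in Sat with every successor in Z. Already a fixed point.
Sat(AG (EG (~halt & full))) = {Ack, Busy}
|Sat(AG (EG (~halt & full)))| = |{Ack, Busy}| = 2.

2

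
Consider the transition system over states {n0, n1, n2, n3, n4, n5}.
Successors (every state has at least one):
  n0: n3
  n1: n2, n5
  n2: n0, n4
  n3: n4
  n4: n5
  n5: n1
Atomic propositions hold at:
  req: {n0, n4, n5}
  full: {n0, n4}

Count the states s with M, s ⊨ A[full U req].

3

A[full U req]: least fixpoint, start Z0 = Sat(req) = {n0, n4, n5}, add states in Sat(full) with every successor in Z. Already a fixed point.
Sat(A[full U req]) = {n0, n4, n5}
|Sat(A[full U req])| = |{n0, n4, n5}| = 3.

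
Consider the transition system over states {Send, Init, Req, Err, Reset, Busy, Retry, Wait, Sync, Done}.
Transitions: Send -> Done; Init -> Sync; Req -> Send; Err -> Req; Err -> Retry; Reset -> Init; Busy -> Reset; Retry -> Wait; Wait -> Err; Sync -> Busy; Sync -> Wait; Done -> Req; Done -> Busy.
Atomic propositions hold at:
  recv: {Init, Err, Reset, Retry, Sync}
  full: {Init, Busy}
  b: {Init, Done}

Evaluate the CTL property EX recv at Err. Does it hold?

Sat(EX recv) = {s : some successor in {Init, Err, Reset, Retry, Sync}} = {Init, Err, Reset, Busy, Wait}
Err ∈ Sat(EX recv) = {Init, Err, Reset, Busy, Wait}, so the formula holds at Err.

Yes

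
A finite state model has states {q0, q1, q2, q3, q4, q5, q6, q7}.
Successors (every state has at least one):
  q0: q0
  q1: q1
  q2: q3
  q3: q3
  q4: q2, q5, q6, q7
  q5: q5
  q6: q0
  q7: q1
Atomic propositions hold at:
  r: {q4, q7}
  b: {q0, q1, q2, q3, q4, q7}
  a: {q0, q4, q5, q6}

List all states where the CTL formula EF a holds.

EF a: least fixpoint, start Z0 = {q0, q4, q5, q6}, add states with some successor in Z. Already a fixed point.
Sat(EF a) = {q0, q4, q5, q6}

{q0, q4, q5, q6}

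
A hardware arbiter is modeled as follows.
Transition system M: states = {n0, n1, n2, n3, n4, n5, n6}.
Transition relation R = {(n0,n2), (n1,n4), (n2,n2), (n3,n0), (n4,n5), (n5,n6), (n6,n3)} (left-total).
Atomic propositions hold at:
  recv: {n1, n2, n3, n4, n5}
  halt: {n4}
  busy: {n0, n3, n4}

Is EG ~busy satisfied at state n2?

Sat(~busy) = {n1, n2, n5, n6}
EG ~busy: greatest fixpoint, start Z0 = {n1, n2, n5, n6}, keep only states in Sat with some successor in Z. Z1 = {n2, n5}; Z2 = {n2}; fixed.
Sat(EG ~busy) = {n2}
n2 ∈ Sat(EG ~busy) = {n2}, so the formula holds at n2.

Yes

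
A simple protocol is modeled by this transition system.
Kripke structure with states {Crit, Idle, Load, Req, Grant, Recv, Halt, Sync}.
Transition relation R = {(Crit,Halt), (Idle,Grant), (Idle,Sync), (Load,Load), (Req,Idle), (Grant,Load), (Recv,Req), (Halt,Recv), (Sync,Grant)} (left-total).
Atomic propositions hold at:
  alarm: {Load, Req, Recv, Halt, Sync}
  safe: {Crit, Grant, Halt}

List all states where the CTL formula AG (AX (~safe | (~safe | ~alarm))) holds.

{Idle, Load, Req, Grant, Recv, Halt, Sync}

Sat(~safe) = {Idle, Load, Req, Recv, Sync}
Sat(~alarm) = {Crit, Idle, Grant}
Sat(~safe | ~alarm) = {Crit, Idle, Load, Req, Grant, Recv, Sync}
Sat(~safe | (~safe | ~alarm)) = {Crit, Idle, Load, Req, Grant, Recv, Sync}
Sat(AX (~safe | (~safe | ~alarm))) = {s : every successor in {Crit, Idle, Load, Req, Grant, Recv, Sync}} = {Idle, Load, Req, Grant, Recv, Halt, Sync}
AG (AX (~safe | (~safe | ~alarm))): greatest fixpoint, start Z0 = {Idle, Load, Req, Grant, Recv, Halt, Sync}, keep only states in Sat with every successor in Z. Already a fixed point.
Sat(AG (AX (~safe | (~safe | ~alarm)))) = {Idle, Load, Req, Grant, Recv, Halt, Sync}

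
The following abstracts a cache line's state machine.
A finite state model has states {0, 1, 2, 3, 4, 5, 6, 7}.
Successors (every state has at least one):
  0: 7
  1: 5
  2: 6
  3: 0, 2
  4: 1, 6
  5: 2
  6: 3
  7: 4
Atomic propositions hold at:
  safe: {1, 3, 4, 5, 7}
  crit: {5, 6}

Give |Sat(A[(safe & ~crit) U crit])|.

5

Sat(~crit) = {0, 1, 2, 3, 4, 7}
Sat(safe & ~crit) = {1, 3, 4, 7}
A[(safe & ~crit) U crit]: least fixpoint, start Z0 = Sat(crit) = {5, 6}, add states in Sat(safe & ~crit) with every successor in Z. Z1 = {1, 5, 6}; Z2 = {1, 4, 5, 6}; Z3 = {1, 4, 5, 6, 7}; fixed.
Sat(A[(safe & ~crit) U crit]) = {1, 4, 5, 6, 7}
|Sat(A[(safe & ~crit) U crit])| = |{1, 4, 5, 6, 7}| = 5.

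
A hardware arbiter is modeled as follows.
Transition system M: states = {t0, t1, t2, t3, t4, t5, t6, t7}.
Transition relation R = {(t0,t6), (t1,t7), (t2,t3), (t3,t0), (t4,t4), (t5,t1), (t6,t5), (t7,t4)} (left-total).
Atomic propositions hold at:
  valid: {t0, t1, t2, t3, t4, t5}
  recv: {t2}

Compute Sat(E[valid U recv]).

{t2}

E[valid U recv]: least fixpoint, start Z0 = Sat(recv) = {t2}, add states in Sat(valid) with some successor in Z. Already a fixed point.
Sat(E[valid U recv]) = {t2}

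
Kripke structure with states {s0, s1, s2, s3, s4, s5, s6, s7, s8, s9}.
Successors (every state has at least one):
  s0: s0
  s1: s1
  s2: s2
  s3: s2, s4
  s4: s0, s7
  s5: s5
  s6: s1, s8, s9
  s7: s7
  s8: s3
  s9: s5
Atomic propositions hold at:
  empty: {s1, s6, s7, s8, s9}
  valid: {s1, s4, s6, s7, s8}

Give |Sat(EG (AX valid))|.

Sat(AX valid) = {s : every successor in {s1, s4, s6, s7, s8}} = {s1, s7}
EG (AX valid): greatest fixpoint, start Z0 = {s1, s7}, keep only states in Sat with some successor in Z. Already a fixed point.
Sat(EG (AX valid)) = {s1, s7}
|Sat(EG (AX valid))| = |{s1, s7}| = 2.

2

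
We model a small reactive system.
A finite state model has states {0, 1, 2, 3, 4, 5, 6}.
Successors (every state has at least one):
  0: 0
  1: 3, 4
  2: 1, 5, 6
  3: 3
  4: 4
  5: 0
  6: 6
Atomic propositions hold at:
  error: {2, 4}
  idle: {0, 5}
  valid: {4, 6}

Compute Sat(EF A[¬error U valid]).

Sat(¬error) = {0, 1, 3, 5, 6}
A[¬error U valid]: least fixpoint, start Z0 = Sat(valid) = {4, 6}, add states in Sat(¬error) with every successor in Z. Already a fixed point.
Sat(A[¬error U valid]) = {4, 6}
EF A[¬error U valid]: least fixpoint, start Z0 = {4, 6}, add states with some successor in Z. Z1 = {1, 2, 4, 6}; fixed.
Sat(EF A[¬error U valid]) = {1, 2, 4, 6}

{1, 2, 4, 6}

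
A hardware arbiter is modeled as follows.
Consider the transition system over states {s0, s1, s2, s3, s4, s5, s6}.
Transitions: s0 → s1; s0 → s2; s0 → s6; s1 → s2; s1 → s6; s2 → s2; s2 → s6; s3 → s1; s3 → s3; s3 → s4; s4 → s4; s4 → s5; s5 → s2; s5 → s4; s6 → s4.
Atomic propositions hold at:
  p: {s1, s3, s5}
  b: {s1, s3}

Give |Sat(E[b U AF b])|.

2

AF b: least fixpoint, start Z0 = {s1, s3}, add states with every successor in Z. Already a fixed point.
Sat(AF b) = {s1, s3}
E[b U AF b]: least fixpoint, start Z0 = Sat(AF b) = {s1, s3}, add states in Sat(b) with some successor in Z. Already a fixed point.
Sat(E[b U AF b]) = {s1, s3}
|Sat(E[b U AF b])| = |{s1, s3}| = 2.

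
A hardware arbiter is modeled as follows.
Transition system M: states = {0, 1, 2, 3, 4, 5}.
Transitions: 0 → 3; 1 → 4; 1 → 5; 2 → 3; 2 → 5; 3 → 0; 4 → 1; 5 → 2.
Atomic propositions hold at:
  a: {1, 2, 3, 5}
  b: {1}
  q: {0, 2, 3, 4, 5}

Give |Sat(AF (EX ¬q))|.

1

Sat(¬q) = {1}
Sat(EX ¬q) = {s : some successor in {1}} = {4}
AF (EX ¬q): least fixpoint, start Z0 = {4}, add states with every successor in Z. Already a fixed point.
Sat(AF (EX ¬q)) = {4}
|Sat(AF (EX ¬q))| = |{4}| = 1.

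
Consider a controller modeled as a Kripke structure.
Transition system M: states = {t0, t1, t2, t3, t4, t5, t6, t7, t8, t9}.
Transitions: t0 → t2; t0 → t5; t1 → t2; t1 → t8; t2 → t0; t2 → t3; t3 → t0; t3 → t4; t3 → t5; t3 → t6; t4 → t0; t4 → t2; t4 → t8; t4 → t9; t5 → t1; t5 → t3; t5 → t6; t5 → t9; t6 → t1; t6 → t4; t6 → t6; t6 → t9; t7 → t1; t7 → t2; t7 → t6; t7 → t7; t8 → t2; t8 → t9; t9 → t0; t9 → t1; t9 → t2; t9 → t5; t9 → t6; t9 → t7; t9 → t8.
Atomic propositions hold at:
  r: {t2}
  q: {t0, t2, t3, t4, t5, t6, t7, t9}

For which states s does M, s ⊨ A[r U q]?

A[r U q]: least fixpoint, start Z0 = Sat(q) = {t0, t2, t3, t4, t5, t6, t7, t9}, add states in Sat(r) with every successor in Z. Already a fixed point.
Sat(A[r U q]) = {t0, t2, t3, t4, t5, t6, t7, t9}

{t0, t2, t3, t4, t5, t6, t7, t9}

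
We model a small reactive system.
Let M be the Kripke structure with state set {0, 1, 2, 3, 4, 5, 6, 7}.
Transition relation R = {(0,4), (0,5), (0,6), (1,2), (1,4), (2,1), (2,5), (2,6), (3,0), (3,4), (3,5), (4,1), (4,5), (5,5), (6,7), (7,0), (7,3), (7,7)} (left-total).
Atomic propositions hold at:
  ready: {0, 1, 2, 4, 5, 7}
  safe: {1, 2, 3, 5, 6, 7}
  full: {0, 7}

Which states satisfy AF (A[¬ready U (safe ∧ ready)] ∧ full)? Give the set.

{6, 7}

Sat(¬ready) = {3, 6}
Sat(safe ∧ ready) = {1, 2, 5, 7}
A[¬ready U (safe ∧ ready)]: least fixpoint, start Z0 = Sat((safe ∧ ready)) = {1, 2, 5, 7}, add states in Sat(¬ready) with every successor in Z. Z1 = {1, 2, 5, 6, 7}; fixed.
Sat(A[¬ready U (safe ∧ ready)]) = {1, 2, 5, 6, 7}
Sat(A[¬ready U (safe ∧ ready)] ∧ full) = {7}
AF (A[¬ready U (safe ∧ ready)] ∧ full): least fixpoint, start Z0 = {7}, add states with every successor in Z. Z1 = {6, 7}; fixed.
Sat(AF (A[¬ready U (safe ∧ ready)] ∧ full)) = {6, 7}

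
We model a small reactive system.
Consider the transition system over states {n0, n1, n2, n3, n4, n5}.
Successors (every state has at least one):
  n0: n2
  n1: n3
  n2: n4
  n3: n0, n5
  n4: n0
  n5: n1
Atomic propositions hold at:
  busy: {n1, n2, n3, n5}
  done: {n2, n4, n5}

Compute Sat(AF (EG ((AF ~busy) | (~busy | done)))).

{n0, n2, n4}

Sat(~busy) = {n0, n4}
AF ~busy: least fixpoint, start Z0 = {n0, n4}, add states with every successor in Z. Z1 = {n0, n2, n4}; fixed.
Sat(AF ~busy) = {n0, n2, n4}
Sat(~busy | done) = {n0, n2, n4, n5}
Sat((AF ~busy) | (~busy | done)) = {n0, n2, n4, n5}
EG ((AF ~busy) | (~busy | done)): greatest fixpoint, start Z0 = {n0, n2, n4, n5}, keep only states in Sat with some successor in Z. Z1 = {n0, n2, n4}; fixed.
Sat(EG ((AF ~busy) | (~busy | done))) = {n0, n2, n4}
AF (EG ((AF ~busy) | (~busy | done))): least fixpoint, start Z0 = {n0, n2, n4}, add states with every successor in Z. Already a fixed point.
Sat(AF (EG ((AF ~busy) | (~busy | done)))) = {n0, n2, n4}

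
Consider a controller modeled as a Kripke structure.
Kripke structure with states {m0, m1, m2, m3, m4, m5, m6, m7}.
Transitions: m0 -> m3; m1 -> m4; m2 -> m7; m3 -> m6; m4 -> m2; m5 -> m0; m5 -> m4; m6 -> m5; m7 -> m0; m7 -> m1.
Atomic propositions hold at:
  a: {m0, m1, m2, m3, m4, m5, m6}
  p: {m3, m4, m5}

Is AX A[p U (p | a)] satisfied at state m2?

No

Sat(p | a) = {m0, m1, m2, m3, m4, m5, m6}
A[p U (p | a)]: least fixpoint, start Z0 = Sat((p | a)) = {m0, m1, m2, m3, m4, m5, m6}, add states in Sat(p) with every successor in Z. Already a fixed point.
Sat(A[p U (p | a)]) = {m0, m1, m2, m3, m4, m5, m6}
Sat(AX A[p U (p | a)]) = {s : every successor in {m0, m1, m2, m3, m4, m5, m6}} = {m0, m1, m3, m4, m5, m6, m7}
m2 ∉ Sat(AX A[p U (p | a)]) = {m0, m1, m3, m4, m5, m6, m7}, so the formula does not hold at m2.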